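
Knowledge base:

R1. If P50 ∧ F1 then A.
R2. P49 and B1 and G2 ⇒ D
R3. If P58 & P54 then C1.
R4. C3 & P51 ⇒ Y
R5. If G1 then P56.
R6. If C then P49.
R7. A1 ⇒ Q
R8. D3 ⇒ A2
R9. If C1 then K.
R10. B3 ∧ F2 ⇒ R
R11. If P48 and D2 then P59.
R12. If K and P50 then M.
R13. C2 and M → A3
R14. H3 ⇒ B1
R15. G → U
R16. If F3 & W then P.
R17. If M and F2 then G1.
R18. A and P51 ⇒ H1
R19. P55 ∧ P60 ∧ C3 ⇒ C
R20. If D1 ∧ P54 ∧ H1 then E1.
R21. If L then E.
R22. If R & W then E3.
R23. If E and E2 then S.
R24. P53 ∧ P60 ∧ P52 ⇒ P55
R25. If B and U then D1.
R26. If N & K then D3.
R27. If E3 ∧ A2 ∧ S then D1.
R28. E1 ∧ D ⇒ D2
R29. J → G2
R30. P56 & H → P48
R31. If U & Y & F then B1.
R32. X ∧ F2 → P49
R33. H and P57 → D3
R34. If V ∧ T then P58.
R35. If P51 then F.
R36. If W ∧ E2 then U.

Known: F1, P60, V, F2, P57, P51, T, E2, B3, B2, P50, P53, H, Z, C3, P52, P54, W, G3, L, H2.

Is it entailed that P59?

No

Forward chaining from the given facts derives: A, Y, R, H1, E, E3, S, P55, D3, P58, F, U, C1, A2, K, M, G1, C, D1, B1, P56, P49, E1, P48.
The only rule concluding P59 is R11, which needs D2; that is never established.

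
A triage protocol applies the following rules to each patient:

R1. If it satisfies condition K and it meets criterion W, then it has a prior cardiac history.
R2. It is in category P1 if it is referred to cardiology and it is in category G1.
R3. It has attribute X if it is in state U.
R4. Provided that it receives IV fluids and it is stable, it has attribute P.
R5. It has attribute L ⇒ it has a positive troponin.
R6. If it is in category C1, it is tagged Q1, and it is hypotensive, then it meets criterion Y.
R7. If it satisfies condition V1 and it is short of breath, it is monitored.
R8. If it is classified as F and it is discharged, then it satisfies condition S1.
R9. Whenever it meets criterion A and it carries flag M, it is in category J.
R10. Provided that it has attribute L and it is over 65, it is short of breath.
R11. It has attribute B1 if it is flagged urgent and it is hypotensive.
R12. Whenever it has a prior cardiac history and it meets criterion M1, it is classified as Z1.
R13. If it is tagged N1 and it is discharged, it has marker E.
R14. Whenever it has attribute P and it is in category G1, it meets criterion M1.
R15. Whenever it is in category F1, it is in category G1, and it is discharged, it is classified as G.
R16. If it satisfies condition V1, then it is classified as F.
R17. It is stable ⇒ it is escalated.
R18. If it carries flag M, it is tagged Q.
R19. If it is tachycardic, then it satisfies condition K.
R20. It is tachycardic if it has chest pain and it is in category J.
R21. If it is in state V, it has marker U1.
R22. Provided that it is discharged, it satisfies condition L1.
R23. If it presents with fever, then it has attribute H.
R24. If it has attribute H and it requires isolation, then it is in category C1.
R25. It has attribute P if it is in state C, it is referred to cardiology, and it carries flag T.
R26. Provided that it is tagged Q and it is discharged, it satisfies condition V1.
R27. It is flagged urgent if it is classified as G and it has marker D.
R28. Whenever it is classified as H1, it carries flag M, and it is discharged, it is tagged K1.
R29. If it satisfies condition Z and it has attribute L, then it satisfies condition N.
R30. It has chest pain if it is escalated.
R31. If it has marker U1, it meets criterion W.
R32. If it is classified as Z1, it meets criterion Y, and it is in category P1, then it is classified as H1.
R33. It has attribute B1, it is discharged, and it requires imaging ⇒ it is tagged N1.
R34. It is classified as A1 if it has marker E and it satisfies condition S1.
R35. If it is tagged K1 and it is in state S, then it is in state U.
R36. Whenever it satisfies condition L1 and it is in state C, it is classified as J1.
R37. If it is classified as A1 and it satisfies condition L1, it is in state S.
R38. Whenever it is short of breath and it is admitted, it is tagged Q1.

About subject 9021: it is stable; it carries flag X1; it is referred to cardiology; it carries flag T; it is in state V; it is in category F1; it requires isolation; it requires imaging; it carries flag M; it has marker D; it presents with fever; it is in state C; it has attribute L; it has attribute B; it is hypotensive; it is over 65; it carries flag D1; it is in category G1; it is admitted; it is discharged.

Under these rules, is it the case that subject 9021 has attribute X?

Forward chaining from the given facts derives: is in category P1, has a positive troponin, is short of breath, is classified as G, is escalated, is tagged Q, has marker U1, satisfies condition L1, has attribute H, is in category C1, has attribute P, satisfies condition V1, is flagged urgent, has chest pain, meets criterion W, is classified as J1, is tagged Q1, meets criterion Y, is monitored, has attribute B1, meets criterion M1, is classified as F, is tagged N1, satisfies condition S1, has marker E, is classified as A1, is in state S.
The only rule concluding "it has attribute X" is R3, which needs "it is in state U"; that is never established.

No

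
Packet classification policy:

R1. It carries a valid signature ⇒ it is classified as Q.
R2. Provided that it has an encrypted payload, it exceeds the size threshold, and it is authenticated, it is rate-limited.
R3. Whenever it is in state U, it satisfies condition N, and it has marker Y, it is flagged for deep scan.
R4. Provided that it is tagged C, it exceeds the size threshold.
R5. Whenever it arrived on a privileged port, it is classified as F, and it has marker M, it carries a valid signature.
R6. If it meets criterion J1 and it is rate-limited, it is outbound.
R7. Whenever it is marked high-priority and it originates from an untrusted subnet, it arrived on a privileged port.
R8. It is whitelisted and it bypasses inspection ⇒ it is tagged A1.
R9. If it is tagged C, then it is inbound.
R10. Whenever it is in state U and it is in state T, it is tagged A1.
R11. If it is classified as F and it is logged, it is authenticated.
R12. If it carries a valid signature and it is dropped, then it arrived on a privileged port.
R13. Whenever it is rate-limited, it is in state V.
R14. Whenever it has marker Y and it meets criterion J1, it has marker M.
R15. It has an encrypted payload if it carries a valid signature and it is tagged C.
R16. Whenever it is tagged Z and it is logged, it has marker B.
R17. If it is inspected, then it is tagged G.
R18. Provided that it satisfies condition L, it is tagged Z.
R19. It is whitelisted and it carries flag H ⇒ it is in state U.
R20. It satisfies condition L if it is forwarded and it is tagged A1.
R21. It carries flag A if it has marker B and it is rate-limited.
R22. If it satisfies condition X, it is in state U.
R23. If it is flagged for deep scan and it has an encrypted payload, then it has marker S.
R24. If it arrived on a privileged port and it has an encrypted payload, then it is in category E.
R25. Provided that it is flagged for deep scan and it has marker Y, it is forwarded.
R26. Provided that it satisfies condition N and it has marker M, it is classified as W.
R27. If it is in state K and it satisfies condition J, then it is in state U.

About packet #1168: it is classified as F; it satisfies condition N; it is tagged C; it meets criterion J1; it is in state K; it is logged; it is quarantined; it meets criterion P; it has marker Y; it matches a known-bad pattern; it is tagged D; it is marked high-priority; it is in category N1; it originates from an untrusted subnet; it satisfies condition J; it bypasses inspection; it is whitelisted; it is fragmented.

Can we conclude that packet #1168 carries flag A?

By R4 (it is tagged C): it exceeds the size threshold.
By R7 (it is marked high-priority, it originates from an untrusted subnet): it arrived on a privileged port.
By R8 (it is whitelisted, it bypasses inspection): it is tagged A1.
By R11 (it is classified as F, it is logged): it is authenticated.
By R14 (it has marker Y, it meets criterion J1): it has marker M.
By R27 (it is in state K, it satisfies condition J): it is in state U.
By R3 (it is in state U, it satisfies condition N, it has marker Y): it is flagged for deep scan.
By R5 (it arrived on a privileged port, it is classified as F, it has marker M): it carries a valid signature.
By R15 (it carries a valid signature, it is tagged C): it has an encrypted payload.
By R25 (it is flagged for deep scan, it has marker Y): it is forwarded.
By R2 (it has an encrypted payload, it exceeds the size threshold, it is authenticated): it is rate-limited.
By R20 (it is forwarded, it is tagged A1): it satisfies condition L.
By R18 (it satisfies condition L): it is tagged Z.
By R16 (it is tagged Z, it is logged): it has marker B.
By R21 (it has marker B, it is rate-limited): it carries flag A.

Yes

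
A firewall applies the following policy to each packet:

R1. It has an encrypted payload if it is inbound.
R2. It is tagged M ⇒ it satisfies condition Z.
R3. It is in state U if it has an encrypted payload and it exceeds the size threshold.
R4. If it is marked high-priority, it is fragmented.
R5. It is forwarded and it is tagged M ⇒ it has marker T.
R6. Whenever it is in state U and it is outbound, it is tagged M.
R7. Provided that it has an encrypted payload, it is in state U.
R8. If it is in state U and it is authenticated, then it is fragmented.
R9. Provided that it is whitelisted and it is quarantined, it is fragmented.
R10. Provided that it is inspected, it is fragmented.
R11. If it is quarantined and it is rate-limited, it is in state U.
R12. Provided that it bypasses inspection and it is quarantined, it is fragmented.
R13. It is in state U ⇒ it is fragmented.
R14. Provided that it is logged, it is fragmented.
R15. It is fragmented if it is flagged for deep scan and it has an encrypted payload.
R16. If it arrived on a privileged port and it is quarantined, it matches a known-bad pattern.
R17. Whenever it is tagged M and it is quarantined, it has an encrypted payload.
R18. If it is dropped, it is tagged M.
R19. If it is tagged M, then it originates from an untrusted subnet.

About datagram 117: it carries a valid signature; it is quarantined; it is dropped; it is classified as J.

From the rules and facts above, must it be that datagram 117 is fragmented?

By R18 (it is dropped): it is tagged M.
By R17 (it is tagged M, it is quarantined): it has an encrypted payload.
By R7 (it has an encrypted payload): it is in state U.
By R13 (it is in state U): it is fragmented.

Yes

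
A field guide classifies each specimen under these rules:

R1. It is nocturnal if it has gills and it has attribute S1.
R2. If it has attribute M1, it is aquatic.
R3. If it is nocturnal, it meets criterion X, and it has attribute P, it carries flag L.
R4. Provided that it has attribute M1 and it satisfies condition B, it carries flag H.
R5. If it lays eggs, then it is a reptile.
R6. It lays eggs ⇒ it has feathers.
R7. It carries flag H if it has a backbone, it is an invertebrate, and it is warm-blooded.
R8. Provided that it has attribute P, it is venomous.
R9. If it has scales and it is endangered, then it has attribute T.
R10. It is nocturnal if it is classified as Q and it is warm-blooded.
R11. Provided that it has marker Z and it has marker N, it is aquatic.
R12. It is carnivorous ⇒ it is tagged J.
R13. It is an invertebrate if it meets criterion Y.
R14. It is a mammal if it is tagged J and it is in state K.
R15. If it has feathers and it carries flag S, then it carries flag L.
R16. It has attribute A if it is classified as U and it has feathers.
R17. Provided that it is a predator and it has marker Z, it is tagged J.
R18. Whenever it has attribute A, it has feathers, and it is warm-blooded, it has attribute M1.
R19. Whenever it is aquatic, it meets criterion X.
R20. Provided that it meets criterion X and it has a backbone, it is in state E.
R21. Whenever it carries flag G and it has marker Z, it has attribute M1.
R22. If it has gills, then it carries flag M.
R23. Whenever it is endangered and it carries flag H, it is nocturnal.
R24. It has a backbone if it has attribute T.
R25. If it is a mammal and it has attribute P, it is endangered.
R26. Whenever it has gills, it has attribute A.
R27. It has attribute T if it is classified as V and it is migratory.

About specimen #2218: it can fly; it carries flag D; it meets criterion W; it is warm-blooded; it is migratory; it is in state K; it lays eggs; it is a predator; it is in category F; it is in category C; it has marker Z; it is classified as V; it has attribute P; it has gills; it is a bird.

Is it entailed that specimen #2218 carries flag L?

Forward chaining from the given facts derives: is a reptile, has feathers, is venomous, is tagged J, carries flag M, has attribute A, has attribute T, is a mammal, has attribute M1, has a backbone, is endangered, is aquatic, meets criterion X, is in state E.
Rules concluding "it carries flag L": R3 needs "it is nocturnal"; R15 needs "it carries flag S" — none of these are established.

No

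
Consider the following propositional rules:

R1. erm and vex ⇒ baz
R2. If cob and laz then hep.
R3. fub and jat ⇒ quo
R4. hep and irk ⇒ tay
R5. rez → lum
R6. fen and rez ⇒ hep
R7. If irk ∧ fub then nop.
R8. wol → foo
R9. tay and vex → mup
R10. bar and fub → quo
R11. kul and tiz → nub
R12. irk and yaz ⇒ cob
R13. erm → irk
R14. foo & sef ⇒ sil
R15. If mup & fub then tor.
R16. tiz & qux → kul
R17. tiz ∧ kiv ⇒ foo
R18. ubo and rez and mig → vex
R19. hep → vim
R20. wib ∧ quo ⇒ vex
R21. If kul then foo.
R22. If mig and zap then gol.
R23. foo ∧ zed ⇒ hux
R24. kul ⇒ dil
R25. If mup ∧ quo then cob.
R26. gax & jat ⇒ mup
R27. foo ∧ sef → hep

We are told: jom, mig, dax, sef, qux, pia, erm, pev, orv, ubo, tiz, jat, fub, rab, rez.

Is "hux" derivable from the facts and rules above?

No

Forward chaining from the given facts derives: quo, lum, irk, kul, vex, foo, dil, hep, baz, tay, nop, mup, nub, sil, tor, vim, cob.
The only rule concluding hux is R23, which needs zed; that is never established.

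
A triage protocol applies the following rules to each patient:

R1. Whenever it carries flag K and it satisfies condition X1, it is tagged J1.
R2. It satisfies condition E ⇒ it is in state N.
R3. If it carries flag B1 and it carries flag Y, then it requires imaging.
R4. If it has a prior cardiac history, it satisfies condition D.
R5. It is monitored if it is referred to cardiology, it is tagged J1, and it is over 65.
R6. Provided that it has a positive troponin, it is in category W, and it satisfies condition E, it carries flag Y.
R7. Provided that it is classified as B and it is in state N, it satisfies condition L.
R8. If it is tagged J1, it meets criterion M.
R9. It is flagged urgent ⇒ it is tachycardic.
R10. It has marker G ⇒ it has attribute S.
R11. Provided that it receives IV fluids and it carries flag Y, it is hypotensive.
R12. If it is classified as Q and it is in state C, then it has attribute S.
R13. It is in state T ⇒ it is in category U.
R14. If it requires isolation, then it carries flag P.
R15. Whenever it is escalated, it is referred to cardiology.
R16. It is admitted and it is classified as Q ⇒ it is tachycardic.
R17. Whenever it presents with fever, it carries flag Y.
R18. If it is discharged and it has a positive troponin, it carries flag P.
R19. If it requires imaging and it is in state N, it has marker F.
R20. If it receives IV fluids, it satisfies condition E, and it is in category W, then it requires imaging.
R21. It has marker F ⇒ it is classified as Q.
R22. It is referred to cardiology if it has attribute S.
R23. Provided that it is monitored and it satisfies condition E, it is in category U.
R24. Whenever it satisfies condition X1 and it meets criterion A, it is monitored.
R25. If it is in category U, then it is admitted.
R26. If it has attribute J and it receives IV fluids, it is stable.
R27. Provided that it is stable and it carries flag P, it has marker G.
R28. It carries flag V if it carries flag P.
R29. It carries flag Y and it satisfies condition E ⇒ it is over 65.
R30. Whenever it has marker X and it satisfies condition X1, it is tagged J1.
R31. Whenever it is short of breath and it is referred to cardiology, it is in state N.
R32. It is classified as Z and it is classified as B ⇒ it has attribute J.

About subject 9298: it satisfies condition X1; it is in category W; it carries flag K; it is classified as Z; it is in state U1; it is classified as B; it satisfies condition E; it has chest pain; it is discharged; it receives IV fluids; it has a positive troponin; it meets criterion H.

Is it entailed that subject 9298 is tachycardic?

Yes

By R1 (it carries flag K, it satisfies condition X1): it is tagged J1.
By R2 (it satisfies condition E): it is in state N.
By R6 (it has a positive troponin, it is in category W, it satisfies condition E): it carries flag Y.
By R18 (it is discharged, it has a positive troponin): it carries flag P.
By R20 (it receives IV fluids, it satisfies condition E, it is in category W): it requires imaging.
By R29 (it carries flag Y, it satisfies condition E): it is over 65.
By R32 (it is classified as Z, it is classified as B): it has attribute J.
By R19 (it requires imaging, it is in state N): it has marker F.
By R21 (it has marker F): it is classified as Q.
By R26 (it has attribute J, it receives IV fluids): it is stable.
By R27 (it is stable, it carries flag P): it has marker G.
By R10 (it has marker G): it has attribute S.
By R22 (it has attribute S): it is referred to cardiology.
By R5 (it is referred to cardiology, it is tagged J1, it is over 65): it is monitored.
By R23 (it is monitored, it satisfies condition E): it is in category U.
By R25 (it is in category U): it is admitted.
By R16 (it is admitted, it is classified as Q): it is tachycardic.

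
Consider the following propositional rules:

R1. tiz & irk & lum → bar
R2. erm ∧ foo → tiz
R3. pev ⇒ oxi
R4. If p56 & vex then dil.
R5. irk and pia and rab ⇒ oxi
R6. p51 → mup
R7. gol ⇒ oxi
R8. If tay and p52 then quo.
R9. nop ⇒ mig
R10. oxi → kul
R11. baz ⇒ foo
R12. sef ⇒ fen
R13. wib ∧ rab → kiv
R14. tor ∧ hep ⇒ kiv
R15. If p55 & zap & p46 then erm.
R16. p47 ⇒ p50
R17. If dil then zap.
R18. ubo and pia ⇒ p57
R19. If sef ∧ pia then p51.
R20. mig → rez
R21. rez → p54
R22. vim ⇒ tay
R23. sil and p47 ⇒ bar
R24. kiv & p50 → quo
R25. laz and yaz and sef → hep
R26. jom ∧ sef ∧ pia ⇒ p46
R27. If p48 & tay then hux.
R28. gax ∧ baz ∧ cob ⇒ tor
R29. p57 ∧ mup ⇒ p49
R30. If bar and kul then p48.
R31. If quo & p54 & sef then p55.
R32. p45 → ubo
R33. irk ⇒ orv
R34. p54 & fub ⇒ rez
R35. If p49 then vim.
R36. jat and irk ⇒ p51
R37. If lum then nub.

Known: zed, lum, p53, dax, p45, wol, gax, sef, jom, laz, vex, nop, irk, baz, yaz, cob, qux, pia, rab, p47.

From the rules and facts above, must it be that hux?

No

Forward chaining from the given facts derives: oxi, mig, kul, foo, fen, p50, p51, rez, p54, hep, p46, tor, ubo, orv, nub, mup, kiv, p57, quo, p49, p55, vim, tay.
The only rule concluding hux is R27, which needs p48; that is never established.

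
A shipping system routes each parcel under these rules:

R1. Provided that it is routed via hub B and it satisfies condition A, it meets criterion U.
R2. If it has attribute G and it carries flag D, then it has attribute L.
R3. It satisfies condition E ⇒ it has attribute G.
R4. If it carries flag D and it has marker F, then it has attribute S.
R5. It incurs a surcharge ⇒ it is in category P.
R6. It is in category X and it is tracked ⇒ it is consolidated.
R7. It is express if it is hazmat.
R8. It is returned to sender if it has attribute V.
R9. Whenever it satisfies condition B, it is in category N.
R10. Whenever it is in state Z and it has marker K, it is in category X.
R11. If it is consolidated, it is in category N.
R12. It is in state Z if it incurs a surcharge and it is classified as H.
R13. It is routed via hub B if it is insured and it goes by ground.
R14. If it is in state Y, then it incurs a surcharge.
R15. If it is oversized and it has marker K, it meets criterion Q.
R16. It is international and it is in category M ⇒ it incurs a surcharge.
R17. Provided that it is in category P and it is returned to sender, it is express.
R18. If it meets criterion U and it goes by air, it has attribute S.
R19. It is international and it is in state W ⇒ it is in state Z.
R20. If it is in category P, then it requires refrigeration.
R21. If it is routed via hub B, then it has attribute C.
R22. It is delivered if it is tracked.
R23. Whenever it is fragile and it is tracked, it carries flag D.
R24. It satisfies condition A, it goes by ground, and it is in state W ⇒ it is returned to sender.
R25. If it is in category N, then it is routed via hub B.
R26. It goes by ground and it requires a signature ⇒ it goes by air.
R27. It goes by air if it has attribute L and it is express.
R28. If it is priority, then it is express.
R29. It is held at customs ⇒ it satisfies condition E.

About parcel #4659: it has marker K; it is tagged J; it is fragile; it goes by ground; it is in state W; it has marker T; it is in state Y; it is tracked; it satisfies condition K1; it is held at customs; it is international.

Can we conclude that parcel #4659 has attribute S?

Forward chaining from the given facts derives: incurs a surcharge, is in state Z, is delivered, carries flag D, satisfies condition E, has attribute G, is in category P, is in category X, requires refrigeration, has attribute L, is consolidated, is in category N, is routed via hub B, has attribute C.
Rules concluding "it has attribute S": R4 needs "it has marker F"; R18 needs "it meets criterion U" — none of these are established.

No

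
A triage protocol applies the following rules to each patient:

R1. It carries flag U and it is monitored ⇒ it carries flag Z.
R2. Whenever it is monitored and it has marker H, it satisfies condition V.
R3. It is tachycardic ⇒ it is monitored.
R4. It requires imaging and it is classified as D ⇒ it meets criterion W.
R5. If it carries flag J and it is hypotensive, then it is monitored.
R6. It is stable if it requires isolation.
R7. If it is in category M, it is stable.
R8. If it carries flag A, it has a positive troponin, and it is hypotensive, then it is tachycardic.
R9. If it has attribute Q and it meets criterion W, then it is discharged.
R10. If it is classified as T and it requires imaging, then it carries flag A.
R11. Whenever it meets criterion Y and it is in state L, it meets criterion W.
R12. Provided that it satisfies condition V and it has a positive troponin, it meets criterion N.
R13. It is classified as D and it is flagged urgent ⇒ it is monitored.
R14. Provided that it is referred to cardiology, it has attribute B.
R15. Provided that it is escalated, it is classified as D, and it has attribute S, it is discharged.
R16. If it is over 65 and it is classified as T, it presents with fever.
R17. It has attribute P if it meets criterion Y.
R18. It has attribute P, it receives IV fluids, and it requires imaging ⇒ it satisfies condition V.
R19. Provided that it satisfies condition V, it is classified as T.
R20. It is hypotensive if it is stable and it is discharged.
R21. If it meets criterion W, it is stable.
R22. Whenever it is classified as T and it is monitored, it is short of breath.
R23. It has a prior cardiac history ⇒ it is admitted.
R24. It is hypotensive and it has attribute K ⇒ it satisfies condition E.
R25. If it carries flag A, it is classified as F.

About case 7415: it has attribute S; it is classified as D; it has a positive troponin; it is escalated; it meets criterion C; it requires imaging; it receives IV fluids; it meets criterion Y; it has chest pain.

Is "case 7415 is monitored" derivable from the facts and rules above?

By R4 (it requires imaging, it is classified as D): it meets criterion W.
By R15 (it is escalated, it is classified as D, it has attribute S): it is discharged.
By R17 (it meets criterion Y): it has attribute P.
By R18 (it has attribute P, it receives IV fluids, it requires imaging): it satisfies condition V.
By R19 (it satisfies condition V): it is classified as T.
By R21 (it meets criterion W): it is stable.
By R10 (it is classified as T, it requires imaging): it carries flag A.
By R20 (it is stable, it is discharged): it is hypotensive.
By R8 (it carries flag A, it has a positive troponin, it is hypotensive): it is tachycardic.
By R3 (it is tachycardic): it is monitored.

Yes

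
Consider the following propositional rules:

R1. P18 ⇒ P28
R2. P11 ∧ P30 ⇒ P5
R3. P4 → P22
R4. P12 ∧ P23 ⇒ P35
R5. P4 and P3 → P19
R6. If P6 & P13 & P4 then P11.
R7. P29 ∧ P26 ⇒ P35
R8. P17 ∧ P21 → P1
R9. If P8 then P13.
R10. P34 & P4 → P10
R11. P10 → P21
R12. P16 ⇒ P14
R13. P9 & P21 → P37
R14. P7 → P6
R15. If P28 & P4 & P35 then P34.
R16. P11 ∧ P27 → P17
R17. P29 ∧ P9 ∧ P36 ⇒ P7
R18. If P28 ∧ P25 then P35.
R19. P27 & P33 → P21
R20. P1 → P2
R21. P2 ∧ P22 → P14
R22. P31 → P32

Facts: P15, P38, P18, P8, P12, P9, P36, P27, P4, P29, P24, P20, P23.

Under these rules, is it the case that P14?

Yes

P28  (by R1: P18)
P22  (by R3: P4)
P35  (by R4: P12, P23)
P13  (by R9: P8)
P34  (by R15: P28, P4, P35)
P7  (by R17: P29, P9, P36)
P10  (by R10: P34, P4)
P21  (by R11: P10)
P6  (by R14: P7)
P11  (by R6: P6, P13, P4)
P17  (by R16: P11, P27)
P1  (by R8: P17, P21)
P2  (by R20: P1)
P14  (by R21: P2, P22)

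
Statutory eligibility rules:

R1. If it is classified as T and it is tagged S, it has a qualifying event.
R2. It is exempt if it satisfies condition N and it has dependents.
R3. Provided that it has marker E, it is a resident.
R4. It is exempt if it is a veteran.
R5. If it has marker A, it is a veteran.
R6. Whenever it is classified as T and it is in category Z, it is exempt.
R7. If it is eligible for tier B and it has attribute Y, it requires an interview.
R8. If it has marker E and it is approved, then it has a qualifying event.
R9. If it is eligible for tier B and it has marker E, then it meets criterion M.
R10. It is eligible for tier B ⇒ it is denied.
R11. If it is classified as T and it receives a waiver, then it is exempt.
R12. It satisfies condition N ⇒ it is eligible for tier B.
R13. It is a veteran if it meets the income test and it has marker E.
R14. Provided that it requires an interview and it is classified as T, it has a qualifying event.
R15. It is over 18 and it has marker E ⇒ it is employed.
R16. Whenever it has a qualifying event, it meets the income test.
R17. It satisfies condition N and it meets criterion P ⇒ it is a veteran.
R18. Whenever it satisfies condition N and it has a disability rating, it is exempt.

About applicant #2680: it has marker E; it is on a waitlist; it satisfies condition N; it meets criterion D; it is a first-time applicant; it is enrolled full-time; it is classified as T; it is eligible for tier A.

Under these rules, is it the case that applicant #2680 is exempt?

Forward chaining from the given facts derives: is a resident, is eligible for tier B, meets criterion M, is denied.
Rules concluding "it is exempt": R2 needs "it has dependents"; R4 needs "it is a veteran"; R6 needs "it is in category Z"; R11 needs "it receives a waiver"; R18 needs "it has a disability rating" — none of these are established.

No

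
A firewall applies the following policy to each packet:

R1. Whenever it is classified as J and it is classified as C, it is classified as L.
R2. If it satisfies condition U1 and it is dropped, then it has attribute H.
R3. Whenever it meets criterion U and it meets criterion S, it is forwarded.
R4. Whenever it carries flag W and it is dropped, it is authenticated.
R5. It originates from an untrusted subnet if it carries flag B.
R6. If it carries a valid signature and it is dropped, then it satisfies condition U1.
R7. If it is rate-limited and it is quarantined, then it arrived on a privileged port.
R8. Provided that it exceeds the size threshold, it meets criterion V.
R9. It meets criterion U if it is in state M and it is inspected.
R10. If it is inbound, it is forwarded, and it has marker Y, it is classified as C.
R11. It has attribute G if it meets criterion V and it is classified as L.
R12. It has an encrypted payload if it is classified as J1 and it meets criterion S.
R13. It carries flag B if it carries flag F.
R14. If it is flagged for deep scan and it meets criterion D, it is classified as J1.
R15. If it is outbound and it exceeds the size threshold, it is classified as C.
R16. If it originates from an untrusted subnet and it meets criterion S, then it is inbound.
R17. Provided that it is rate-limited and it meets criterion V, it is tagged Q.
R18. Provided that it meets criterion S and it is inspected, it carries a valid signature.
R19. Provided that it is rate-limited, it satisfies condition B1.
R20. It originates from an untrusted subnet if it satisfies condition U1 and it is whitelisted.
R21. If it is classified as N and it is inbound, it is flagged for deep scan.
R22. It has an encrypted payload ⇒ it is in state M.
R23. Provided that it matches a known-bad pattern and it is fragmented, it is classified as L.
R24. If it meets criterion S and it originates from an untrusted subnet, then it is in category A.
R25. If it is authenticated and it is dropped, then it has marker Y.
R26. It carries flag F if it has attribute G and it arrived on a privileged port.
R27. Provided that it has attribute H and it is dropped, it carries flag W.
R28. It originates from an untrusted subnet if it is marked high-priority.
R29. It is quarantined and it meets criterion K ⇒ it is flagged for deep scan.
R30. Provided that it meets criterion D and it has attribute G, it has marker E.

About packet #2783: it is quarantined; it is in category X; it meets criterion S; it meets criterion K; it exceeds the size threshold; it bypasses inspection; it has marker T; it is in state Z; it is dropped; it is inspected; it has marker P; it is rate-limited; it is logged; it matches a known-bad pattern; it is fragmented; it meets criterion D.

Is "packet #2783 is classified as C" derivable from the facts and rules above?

Yes

By R7 (it is rate-limited, it is quarantined): it arrived on a privileged port.
By R8 (it exceeds the size threshold): it meets criterion V.
By R18 (it meets criterion S, it is inspected): it carries a valid signature.
By R23 (it matches a known-bad pattern, it is fragmented): it is classified as L.
By R29 (it is quarantined, it meets criterion K): it is flagged for deep scan.
By R6 (it carries a valid signature, it is dropped): it satisfies condition U1.
By R11 (it meets criterion V, it is classified as L): it has attribute G.
By R14 (it is flagged for deep scan, it meets criterion D): it is classified as J1.
By R26 (it has attribute G, it arrived on a privileged port): it carries flag F.
By R2 (it satisfies condition U1, it is dropped): it has attribute H.
By R12 (it is classified as J1, it meets criterion S): it has an encrypted payload.
By R13 (it carries flag F): it carries flag B.
By R22 (it has an encrypted payload): it is in state M.
By R27 (it has attribute H, it is dropped): it carries flag W.
By R4 (it carries flag W, it is dropped): it is authenticated.
By R5 (it carries flag B): it originates from an untrusted subnet.
By R9 (it is in state M, it is inspected): it meets criterion U.
By R16 (it originates from an untrusted subnet, it meets criterion S): it is inbound.
By R25 (it is authenticated, it is dropped): it has marker Y.
By R3 (it meets criterion U, it meets criterion S): it is forwarded.
By R10 (it is inbound, it is forwarded, it has marker Y): it is classified as C.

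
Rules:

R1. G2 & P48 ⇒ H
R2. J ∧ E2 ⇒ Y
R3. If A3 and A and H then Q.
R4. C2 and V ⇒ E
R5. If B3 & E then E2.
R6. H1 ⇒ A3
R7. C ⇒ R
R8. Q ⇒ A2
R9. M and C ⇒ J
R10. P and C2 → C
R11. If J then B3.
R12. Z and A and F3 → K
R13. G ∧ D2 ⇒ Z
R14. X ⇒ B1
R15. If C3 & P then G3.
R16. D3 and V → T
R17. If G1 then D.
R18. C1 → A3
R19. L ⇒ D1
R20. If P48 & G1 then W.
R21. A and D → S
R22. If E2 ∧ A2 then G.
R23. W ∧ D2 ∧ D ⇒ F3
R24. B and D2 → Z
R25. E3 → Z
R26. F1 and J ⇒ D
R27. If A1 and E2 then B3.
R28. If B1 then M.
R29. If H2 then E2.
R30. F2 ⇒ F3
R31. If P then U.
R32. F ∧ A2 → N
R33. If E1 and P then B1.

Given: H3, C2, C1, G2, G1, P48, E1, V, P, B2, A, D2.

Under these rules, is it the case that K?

H  (by R1: G2, P48)
E  (by R4: C2, V)
C  (by R10: P, C2)
D  (by R17: G1)
A3  (by R18: C1)
W  (by R20: P48, G1)
F3  (by R23: W, D2, D)
B1  (by R33: E1, P)
Q  (by R3: A3, A, H)
A2  (by R8: Q)
M  (by R28: B1)
J  (by R9: M, C)
B3  (by R11: J)
E2  (by R5: B3, E)
G  (by R22: E2, A2)
Z  (by R13: G, D2)
K  (by R12: Z, A, F3)

Yes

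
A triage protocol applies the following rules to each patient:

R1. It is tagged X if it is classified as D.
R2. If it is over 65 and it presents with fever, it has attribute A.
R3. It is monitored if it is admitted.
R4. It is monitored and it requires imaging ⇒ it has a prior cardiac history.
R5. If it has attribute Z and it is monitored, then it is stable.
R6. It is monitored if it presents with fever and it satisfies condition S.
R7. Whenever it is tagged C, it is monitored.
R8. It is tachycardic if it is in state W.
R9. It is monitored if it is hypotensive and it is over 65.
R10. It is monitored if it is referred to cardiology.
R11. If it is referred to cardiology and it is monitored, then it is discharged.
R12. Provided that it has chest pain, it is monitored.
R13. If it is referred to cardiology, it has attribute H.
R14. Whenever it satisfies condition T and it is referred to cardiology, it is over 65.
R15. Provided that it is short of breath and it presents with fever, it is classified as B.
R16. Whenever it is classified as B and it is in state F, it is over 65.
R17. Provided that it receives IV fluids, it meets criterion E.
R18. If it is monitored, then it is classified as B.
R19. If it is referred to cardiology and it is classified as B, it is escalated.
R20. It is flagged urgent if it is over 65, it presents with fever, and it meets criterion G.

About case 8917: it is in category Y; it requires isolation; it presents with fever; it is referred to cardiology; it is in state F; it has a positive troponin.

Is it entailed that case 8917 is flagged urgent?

No

Forward chaining from the given facts derives: is monitored, is discharged, has attribute H, is classified as B, is escalated, is over 65, has attribute A.
The only rule concluding "it is flagged urgent" is R20, which needs "it meets criterion G"; that is never established.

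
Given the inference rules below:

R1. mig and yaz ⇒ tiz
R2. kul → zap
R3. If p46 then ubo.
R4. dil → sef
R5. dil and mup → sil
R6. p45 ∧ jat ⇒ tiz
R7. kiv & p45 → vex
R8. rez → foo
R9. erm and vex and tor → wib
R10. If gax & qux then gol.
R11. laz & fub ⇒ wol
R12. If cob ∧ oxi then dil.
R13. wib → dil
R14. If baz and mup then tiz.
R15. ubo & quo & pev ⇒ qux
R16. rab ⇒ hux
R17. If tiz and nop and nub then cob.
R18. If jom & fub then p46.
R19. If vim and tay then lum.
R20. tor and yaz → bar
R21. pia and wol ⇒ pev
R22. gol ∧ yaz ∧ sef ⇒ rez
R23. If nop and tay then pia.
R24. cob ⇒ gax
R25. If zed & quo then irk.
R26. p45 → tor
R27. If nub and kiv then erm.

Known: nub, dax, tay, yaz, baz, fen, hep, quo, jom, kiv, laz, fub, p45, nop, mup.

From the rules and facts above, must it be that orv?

Forward chaining from the given facts derives: vex, wol, tiz, cob, p46, pia, gax, tor, erm, ubo, wib, dil, bar, pev, sef, sil, qux, gol, rez, foo.
No rule has orv as its conclusion, and it is not among the given facts.

No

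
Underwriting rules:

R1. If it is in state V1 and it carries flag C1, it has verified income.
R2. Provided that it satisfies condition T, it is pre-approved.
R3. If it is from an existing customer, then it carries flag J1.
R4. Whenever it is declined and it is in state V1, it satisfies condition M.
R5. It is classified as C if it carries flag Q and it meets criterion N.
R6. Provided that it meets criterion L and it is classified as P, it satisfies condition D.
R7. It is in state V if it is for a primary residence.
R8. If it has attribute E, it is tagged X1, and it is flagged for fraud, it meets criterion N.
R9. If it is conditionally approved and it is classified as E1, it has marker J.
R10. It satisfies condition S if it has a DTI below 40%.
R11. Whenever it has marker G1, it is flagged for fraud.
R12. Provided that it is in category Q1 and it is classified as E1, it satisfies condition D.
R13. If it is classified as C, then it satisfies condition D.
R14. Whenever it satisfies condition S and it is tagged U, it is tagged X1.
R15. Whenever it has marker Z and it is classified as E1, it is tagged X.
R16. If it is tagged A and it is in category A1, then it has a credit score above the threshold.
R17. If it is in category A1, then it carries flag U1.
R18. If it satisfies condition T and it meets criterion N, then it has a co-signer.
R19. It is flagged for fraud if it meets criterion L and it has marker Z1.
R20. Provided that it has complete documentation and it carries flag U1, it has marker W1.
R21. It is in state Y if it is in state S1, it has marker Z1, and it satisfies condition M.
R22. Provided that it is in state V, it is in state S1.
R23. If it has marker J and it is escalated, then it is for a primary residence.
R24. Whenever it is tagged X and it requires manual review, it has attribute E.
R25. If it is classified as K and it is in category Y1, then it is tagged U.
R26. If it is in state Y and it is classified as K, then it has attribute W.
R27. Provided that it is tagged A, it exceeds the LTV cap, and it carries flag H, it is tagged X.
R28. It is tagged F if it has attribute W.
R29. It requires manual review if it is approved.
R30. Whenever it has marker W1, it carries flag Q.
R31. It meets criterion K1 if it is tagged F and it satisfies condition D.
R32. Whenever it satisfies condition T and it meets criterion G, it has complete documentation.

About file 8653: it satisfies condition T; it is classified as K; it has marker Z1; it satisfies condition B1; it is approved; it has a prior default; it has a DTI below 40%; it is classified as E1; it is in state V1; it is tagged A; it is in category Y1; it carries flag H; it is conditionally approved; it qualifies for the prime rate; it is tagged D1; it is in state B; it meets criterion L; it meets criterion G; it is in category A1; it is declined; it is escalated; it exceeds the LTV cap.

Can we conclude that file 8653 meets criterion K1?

By R4 (it is declined, it is in state V1): it satisfies condition M.
By R9 (it is conditionally approved, it is classified as E1): it has marker J.
By R10 (it has a DTI below 40%): it satisfies condition S.
By R17 (it is in category A1): it carries flag U1.
By R19 (it meets criterion L, it has marker Z1): it is flagged for fraud.
By R23 (it has marker J, it is escalated): it is for a primary residence.
By R25 (it is classified as K, it is in category Y1): it is tagged U.
By R27 (it is tagged A, it exceeds the LTV cap, it carries flag H): it is tagged X.
By R29 (it is approved): it requires manual review.
By R32 (it satisfies condition T, it meets criterion G): it has complete documentation.
By R7 (it is for a primary residence): it is in state V.
By R14 (it satisfies condition S, it is tagged U): it is tagged X1.
By R20 (it has complete documentation, it carries flag U1): it has marker W1.
By R22 (it is in state V): it is in state S1.
By R24 (it is tagged X, it requires manual review): it has attribute E.
By R30 (it has marker W1): it carries flag Q.
By R8 (it has attribute E, it is tagged X1, it is flagged for fraud): it meets criterion N.
By R21 (it is in state S1, it has marker Z1, it satisfies condition M): it is in state Y.
By R26 (it is in state Y, it is classified as K): it has attribute W.
By R28 (it has attribute W): it is tagged F.
By R5 (it carries flag Q, it meets criterion N): it is classified as C.
By R13 (it is classified as C): it satisfies condition D.
By R31 (it is tagged F, it satisfies condition D): it meets criterion K1.

Yes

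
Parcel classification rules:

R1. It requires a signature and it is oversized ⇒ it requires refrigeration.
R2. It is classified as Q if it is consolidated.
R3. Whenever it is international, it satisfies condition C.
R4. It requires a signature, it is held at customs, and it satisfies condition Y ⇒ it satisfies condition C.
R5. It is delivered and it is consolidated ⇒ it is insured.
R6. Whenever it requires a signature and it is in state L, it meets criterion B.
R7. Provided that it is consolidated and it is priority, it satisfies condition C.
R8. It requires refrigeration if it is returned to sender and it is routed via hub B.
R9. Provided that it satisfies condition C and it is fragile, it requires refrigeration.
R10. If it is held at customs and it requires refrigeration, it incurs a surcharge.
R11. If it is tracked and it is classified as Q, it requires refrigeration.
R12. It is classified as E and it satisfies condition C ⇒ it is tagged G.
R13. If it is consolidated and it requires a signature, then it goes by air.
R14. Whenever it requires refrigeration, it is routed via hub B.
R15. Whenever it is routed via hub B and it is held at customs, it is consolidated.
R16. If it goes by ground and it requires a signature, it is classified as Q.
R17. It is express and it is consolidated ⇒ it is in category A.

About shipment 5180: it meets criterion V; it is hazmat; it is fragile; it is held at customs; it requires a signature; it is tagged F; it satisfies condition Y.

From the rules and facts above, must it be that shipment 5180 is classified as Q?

By R4 (it requires a signature, it is held at customs, it satisfies condition Y): it satisfies condition C.
By R9 (it satisfies condition C, it is fragile): it requires refrigeration.
By R14 (it requires refrigeration): it is routed via hub B.
By R15 (it is routed via hub B, it is held at customs): it is consolidated.
By R2 (it is consolidated): it is classified as Q.

Yes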